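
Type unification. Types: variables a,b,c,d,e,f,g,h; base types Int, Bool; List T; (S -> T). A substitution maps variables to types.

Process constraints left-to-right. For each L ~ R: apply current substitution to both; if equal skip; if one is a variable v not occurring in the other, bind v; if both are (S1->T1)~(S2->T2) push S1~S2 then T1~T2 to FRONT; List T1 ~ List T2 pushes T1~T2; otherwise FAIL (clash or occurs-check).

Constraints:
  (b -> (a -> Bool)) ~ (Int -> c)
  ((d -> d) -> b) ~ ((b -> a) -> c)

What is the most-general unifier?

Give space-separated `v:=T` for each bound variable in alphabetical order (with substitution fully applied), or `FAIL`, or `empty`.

Answer: FAIL

Derivation:
step 1: unify (b -> (a -> Bool)) ~ (Int -> c)  [subst: {-} | 1 pending]
  -> decompose arrow: push b~Int, (a -> Bool)~c
step 2: unify b ~ Int  [subst: {-} | 2 pending]
  bind b := Int
step 3: unify (a -> Bool) ~ c  [subst: {b:=Int} | 1 pending]
  bind c := (a -> Bool)
step 4: unify ((d -> d) -> Int) ~ ((Int -> a) -> (a -> Bool))  [subst: {b:=Int, c:=(a -> Bool)} | 0 pending]
  -> decompose arrow: push (d -> d)~(Int -> a), Int~(a -> Bool)
step 5: unify (d -> d) ~ (Int -> a)  [subst: {b:=Int, c:=(a -> Bool)} | 1 pending]
  -> decompose arrow: push d~Int, d~a
step 6: unify d ~ Int  [subst: {b:=Int, c:=(a -> Bool)} | 2 pending]
  bind d := Int
step 7: unify Int ~ a  [subst: {b:=Int, c:=(a -> Bool), d:=Int} | 1 pending]
  bind a := Int
step 8: unify Int ~ (Int -> Bool)  [subst: {b:=Int, c:=(a -> Bool), d:=Int, a:=Int} | 0 pending]
  clash: Int vs (Int -> Bool)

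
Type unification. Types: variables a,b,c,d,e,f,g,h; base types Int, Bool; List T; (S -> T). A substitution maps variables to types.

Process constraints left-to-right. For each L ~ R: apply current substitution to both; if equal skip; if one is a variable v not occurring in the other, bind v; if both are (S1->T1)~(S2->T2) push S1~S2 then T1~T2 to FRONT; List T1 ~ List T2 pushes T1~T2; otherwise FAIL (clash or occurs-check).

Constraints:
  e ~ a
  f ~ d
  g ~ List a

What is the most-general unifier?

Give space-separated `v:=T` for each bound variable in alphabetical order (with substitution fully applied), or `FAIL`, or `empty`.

step 1: unify e ~ a  [subst: {-} | 2 pending]
  bind e := a
step 2: unify f ~ d  [subst: {e:=a} | 1 pending]
  bind f := d
step 3: unify g ~ List a  [subst: {e:=a, f:=d} | 0 pending]
  bind g := List a

Answer: e:=a f:=d g:=List a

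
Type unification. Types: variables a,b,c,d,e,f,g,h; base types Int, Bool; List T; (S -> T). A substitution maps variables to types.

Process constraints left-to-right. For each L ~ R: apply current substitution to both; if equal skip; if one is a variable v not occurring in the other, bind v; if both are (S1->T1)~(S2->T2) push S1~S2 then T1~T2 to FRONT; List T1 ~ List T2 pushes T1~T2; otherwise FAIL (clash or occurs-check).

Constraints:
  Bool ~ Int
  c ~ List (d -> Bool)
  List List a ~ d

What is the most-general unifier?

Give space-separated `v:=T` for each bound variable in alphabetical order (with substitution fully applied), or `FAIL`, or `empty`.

step 1: unify Bool ~ Int  [subst: {-} | 2 pending]
  clash: Bool vs Int

Answer: FAIL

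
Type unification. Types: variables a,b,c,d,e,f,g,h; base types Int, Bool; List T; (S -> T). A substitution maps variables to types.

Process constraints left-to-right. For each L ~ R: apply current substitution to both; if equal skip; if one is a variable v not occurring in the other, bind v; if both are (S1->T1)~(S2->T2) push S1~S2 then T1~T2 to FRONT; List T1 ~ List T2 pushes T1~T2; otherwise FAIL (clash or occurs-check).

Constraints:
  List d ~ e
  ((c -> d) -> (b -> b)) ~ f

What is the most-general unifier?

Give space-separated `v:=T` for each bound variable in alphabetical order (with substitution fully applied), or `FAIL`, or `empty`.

step 1: unify List d ~ e  [subst: {-} | 1 pending]
  bind e := List d
step 2: unify ((c -> d) -> (b -> b)) ~ f  [subst: {e:=List d} | 0 pending]
  bind f := ((c -> d) -> (b -> b))

Answer: e:=List d f:=((c -> d) -> (b -> b))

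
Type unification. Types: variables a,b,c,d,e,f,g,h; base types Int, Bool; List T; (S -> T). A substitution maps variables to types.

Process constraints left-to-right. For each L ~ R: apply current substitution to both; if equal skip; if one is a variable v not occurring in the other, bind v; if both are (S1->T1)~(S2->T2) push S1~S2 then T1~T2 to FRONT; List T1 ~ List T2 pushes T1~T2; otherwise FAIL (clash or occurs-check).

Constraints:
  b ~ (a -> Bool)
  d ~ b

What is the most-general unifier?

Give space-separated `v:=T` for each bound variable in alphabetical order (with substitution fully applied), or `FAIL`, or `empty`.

step 1: unify b ~ (a -> Bool)  [subst: {-} | 1 pending]
  bind b := (a -> Bool)
step 2: unify d ~ (a -> Bool)  [subst: {b:=(a -> Bool)} | 0 pending]
  bind d := (a -> Bool)

Answer: b:=(a -> Bool) d:=(a -> Bool)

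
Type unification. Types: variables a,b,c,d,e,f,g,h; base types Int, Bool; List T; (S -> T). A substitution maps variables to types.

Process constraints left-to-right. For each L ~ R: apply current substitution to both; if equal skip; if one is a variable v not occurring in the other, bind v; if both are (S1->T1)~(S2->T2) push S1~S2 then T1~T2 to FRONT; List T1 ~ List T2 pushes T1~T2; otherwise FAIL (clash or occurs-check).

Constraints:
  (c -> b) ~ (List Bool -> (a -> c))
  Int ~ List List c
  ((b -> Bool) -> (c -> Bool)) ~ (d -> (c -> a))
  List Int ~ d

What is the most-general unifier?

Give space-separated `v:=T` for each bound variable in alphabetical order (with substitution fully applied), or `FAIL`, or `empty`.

step 1: unify (c -> b) ~ (List Bool -> (a -> c))  [subst: {-} | 3 pending]
  -> decompose arrow: push c~List Bool, b~(a -> c)
step 2: unify c ~ List Bool  [subst: {-} | 4 pending]
  bind c := List Bool
step 3: unify b ~ (a -> List Bool)  [subst: {c:=List Bool} | 3 pending]
  bind b := (a -> List Bool)
step 4: unify Int ~ List List List Bool  [subst: {c:=List Bool, b:=(a -> List Bool)} | 2 pending]
  clash: Int vs List List List Bool

Answer: FAIL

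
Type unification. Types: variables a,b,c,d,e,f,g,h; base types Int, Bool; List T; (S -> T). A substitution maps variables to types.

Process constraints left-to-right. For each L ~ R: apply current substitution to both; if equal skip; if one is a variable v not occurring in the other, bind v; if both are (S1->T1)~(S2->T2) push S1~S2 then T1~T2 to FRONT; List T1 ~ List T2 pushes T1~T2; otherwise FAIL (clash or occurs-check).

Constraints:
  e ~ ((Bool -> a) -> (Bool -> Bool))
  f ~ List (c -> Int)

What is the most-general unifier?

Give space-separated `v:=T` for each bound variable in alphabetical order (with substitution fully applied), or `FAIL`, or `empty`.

step 1: unify e ~ ((Bool -> a) -> (Bool -> Bool))  [subst: {-} | 1 pending]
  bind e := ((Bool -> a) -> (Bool -> Bool))
step 2: unify f ~ List (c -> Int)  [subst: {e:=((Bool -> a) -> (Bool -> Bool))} | 0 pending]
  bind f := List (c -> Int)

Answer: e:=((Bool -> a) -> (Bool -> Bool)) f:=List (c -> Int)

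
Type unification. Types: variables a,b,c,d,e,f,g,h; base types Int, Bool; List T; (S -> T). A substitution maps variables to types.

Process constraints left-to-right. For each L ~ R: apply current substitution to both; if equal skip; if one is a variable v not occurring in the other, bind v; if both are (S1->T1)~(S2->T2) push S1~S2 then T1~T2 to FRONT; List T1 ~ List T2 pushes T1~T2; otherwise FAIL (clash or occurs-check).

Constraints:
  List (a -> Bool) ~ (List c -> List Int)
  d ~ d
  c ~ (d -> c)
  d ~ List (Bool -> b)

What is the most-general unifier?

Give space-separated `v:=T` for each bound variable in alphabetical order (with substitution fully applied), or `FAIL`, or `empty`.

Answer: FAIL

Derivation:
step 1: unify List (a -> Bool) ~ (List c -> List Int)  [subst: {-} | 3 pending]
  clash: List (a -> Bool) vs (List c -> List Int)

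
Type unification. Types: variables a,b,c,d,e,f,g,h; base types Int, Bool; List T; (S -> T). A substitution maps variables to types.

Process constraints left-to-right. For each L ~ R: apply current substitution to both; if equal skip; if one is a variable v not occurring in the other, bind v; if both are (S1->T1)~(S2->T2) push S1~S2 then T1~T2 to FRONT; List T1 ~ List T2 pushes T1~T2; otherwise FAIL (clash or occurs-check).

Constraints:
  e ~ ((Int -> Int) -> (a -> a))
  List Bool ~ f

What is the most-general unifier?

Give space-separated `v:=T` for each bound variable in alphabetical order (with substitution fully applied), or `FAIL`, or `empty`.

Answer: e:=((Int -> Int) -> (a -> a)) f:=List Bool

Derivation:
step 1: unify e ~ ((Int -> Int) -> (a -> a))  [subst: {-} | 1 pending]
  bind e := ((Int -> Int) -> (a -> a))
step 2: unify List Bool ~ f  [subst: {e:=((Int -> Int) -> (a -> a))} | 0 pending]
  bind f := List Bool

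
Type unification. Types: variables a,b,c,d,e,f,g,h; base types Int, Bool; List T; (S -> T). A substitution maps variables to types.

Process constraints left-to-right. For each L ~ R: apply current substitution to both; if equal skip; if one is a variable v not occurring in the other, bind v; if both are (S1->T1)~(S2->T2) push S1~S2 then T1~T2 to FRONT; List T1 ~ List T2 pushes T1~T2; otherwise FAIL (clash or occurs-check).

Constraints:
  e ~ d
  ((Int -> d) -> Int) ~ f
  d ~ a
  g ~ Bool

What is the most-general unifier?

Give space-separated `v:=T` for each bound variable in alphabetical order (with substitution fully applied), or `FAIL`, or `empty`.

step 1: unify e ~ d  [subst: {-} | 3 pending]
  bind e := d
step 2: unify ((Int -> d) -> Int) ~ f  [subst: {e:=d} | 2 pending]
  bind f := ((Int -> d) -> Int)
step 3: unify d ~ a  [subst: {e:=d, f:=((Int -> d) -> Int)} | 1 pending]
  bind d := a
step 4: unify g ~ Bool  [subst: {e:=d, f:=((Int -> d) -> Int), d:=a} | 0 pending]
  bind g := Bool

Answer: d:=a e:=a f:=((Int -> a) -> Int) g:=Bool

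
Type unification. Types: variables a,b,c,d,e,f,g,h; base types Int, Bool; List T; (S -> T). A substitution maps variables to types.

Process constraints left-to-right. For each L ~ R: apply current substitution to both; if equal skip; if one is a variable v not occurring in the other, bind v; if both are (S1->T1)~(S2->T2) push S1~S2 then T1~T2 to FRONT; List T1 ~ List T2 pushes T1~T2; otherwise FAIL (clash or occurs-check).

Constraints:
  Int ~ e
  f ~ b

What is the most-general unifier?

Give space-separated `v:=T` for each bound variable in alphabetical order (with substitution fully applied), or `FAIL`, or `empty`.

Answer: e:=Int f:=b

Derivation:
step 1: unify Int ~ e  [subst: {-} | 1 pending]
  bind e := Int
step 2: unify f ~ b  [subst: {e:=Int} | 0 pending]
  bind f := b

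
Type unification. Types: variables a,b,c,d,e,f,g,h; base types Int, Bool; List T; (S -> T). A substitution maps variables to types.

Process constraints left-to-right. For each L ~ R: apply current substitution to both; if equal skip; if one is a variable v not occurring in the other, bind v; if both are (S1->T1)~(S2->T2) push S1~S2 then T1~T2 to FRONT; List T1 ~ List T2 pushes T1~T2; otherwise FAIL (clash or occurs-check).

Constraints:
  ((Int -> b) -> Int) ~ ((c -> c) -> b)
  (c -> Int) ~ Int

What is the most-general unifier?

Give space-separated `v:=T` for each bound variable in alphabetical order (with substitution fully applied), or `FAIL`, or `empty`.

step 1: unify ((Int -> b) -> Int) ~ ((c -> c) -> b)  [subst: {-} | 1 pending]
  -> decompose arrow: push (Int -> b)~(c -> c), Int~b
step 2: unify (Int -> b) ~ (c -> c)  [subst: {-} | 2 pending]
  -> decompose arrow: push Int~c, b~c
step 3: unify Int ~ c  [subst: {-} | 3 pending]
  bind c := Int
step 4: unify b ~ Int  [subst: {c:=Int} | 2 pending]
  bind b := Int
step 5: unify Int ~ Int  [subst: {c:=Int, b:=Int} | 1 pending]
  -> identical, skip
step 6: unify (Int -> Int) ~ Int  [subst: {c:=Int, b:=Int} | 0 pending]
  clash: (Int -> Int) vs Int

Answer: FAIL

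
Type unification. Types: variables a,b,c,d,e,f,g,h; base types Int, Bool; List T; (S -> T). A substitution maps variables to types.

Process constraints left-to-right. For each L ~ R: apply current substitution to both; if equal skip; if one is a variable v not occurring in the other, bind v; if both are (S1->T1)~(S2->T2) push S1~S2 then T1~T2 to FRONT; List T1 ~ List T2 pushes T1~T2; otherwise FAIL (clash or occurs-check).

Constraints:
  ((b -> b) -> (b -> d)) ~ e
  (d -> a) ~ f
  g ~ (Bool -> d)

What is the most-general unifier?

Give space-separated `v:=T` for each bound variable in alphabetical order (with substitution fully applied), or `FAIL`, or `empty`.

Answer: e:=((b -> b) -> (b -> d)) f:=(d -> a) g:=(Bool -> d)

Derivation:
step 1: unify ((b -> b) -> (b -> d)) ~ e  [subst: {-} | 2 pending]
  bind e := ((b -> b) -> (b -> d))
step 2: unify (d -> a) ~ f  [subst: {e:=((b -> b) -> (b -> d))} | 1 pending]
  bind f := (d -> a)
step 3: unify g ~ (Bool -> d)  [subst: {e:=((b -> b) -> (b -> d)), f:=(d -> a)} | 0 pending]
  bind g := (Bool -> d)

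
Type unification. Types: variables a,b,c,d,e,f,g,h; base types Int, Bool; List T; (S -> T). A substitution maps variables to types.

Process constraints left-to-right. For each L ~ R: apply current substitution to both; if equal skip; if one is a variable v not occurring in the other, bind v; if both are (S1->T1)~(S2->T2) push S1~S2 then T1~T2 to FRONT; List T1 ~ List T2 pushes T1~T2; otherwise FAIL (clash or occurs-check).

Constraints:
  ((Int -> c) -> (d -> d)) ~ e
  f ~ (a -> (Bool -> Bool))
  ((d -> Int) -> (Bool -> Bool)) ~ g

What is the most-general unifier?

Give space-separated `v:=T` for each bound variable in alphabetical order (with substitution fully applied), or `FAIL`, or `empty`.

step 1: unify ((Int -> c) -> (d -> d)) ~ e  [subst: {-} | 2 pending]
  bind e := ((Int -> c) -> (d -> d))
step 2: unify f ~ (a -> (Bool -> Bool))  [subst: {e:=((Int -> c) -> (d -> d))} | 1 pending]
  bind f := (a -> (Bool -> Bool))
step 3: unify ((d -> Int) -> (Bool -> Bool)) ~ g  [subst: {e:=((Int -> c) -> (d -> d)), f:=(a -> (Bool -> Bool))} | 0 pending]
  bind g := ((d -> Int) -> (Bool -> Bool))

Answer: e:=((Int -> c) -> (d -> d)) f:=(a -> (Bool -> Bool)) g:=((d -> Int) -> (Bool -> Bool))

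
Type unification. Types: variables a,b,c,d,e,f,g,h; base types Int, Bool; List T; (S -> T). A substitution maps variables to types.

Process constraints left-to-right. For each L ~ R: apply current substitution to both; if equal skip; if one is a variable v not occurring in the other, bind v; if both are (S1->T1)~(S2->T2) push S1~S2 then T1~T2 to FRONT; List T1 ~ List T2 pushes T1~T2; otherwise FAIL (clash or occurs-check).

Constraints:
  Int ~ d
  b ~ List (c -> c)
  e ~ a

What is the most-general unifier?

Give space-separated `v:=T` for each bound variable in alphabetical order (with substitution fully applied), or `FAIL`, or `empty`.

step 1: unify Int ~ d  [subst: {-} | 2 pending]
  bind d := Int
step 2: unify b ~ List (c -> c)  [subst: {d:=Int} | 1 pending]
  bind b := List (c -> c)
step 3: unify e ~ a  [subst: {d:=Int, b:=List (c -> c)} | 0 pending]
  bind e := a

Answer: b:=List (c -> c) d:=Int e:=a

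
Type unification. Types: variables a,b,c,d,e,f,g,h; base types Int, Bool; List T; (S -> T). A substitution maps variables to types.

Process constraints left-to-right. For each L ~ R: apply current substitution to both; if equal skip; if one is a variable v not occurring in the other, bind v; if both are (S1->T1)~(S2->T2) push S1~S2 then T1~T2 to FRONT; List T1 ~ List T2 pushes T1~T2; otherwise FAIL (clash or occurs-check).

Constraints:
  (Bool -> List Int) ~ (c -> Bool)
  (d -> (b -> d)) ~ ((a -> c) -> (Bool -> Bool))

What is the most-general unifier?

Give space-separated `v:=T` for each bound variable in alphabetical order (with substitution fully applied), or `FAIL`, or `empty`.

Answer: FAIL

Derivation:
step 1: unify (Bool -> List Int) ~ (c -> Bool)  [subst: {-} | 1 pending]
  -> decompose arrow: push Bool~c, List Int~Bool
step 2: unify Bool ~ c  [subst: {-} | 2 pending]
  bind c := Bool
step 3: unify List Int ~ Bool  [subst: {c:=Bool} | 1 pending]
  clash: List Int vs Bool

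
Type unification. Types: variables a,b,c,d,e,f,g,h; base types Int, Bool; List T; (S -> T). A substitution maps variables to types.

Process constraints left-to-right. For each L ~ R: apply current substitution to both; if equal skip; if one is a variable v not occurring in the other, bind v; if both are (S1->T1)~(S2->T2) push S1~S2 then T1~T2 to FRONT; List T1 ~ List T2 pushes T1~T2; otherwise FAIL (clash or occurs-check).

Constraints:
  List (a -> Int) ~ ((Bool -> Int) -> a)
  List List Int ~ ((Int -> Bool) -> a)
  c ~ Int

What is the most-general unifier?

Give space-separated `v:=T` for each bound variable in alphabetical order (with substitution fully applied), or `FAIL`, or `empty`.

Answer: FAIL

Derivation:
step 1: unify List (a -> Int) ~ ((Bool -> Int) -> a)  [subst: {-} | 2 pending]
  clash: List (a -> Int) vs ((Bool -> Int) -> a)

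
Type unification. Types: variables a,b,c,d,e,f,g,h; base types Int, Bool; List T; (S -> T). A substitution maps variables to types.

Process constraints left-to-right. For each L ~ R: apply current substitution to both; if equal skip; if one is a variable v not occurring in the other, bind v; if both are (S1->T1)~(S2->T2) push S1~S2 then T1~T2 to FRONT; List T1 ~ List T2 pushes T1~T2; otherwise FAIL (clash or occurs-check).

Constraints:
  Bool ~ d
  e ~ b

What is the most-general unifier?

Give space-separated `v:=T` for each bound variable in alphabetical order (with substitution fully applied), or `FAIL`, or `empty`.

Answer: d:=Bool e:=b

Derivation:
step 1: unify Bool ~ d  [subst: {-} | 1 pending]
  bind d := Bool
step 2: unify e ~ b  [subst: {d:=Bool} | 0 pending]
  bind e := b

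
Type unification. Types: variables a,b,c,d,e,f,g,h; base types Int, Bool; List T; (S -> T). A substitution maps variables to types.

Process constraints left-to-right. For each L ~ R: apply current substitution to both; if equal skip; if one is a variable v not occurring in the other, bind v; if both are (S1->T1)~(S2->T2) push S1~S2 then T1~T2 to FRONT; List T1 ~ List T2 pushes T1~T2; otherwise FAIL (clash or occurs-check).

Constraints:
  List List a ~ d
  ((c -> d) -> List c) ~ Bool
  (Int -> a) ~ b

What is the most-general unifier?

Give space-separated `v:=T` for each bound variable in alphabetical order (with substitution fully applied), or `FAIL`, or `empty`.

step 1: unify List List a ~ d  [subst: {-} | 2 pending]
  bind d := List List a
step 2: unify ((c -> List List a) -> List c) ~ Bool  [subst: {d:=List List a} | 1 pending]
  clash: ((c -> List List a) -> List c) vs Bool

Answer: FAIL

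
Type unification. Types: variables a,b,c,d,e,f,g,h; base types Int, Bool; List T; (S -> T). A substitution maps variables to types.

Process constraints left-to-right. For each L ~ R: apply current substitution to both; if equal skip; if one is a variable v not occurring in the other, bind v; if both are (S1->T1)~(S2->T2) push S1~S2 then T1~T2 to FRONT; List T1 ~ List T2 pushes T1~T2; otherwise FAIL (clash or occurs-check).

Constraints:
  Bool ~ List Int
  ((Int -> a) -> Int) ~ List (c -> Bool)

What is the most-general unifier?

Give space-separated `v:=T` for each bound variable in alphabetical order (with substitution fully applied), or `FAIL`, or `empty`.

Answer: FAIL

Derivation:
step 1: unify Bool ~ List Int  [subst: {-} | 1 pending]
  clash: Bool vs List Int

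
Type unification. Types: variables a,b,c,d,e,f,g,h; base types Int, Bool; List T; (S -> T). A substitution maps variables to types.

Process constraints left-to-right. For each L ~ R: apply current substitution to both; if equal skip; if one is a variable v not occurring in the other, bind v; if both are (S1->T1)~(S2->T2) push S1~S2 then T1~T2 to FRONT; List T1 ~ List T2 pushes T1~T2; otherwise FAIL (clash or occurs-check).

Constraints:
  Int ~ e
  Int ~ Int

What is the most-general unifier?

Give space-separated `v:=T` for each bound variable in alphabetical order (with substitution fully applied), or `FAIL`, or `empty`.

Answer: e:=Int

Derivation:
step 1: unify Int ~ e  [subst: {-} | 1 pending]
  bind e := Int
step 2: unify Int ~ Int  [subst: {e:=Int} | 0 pending]
  -> identical, skip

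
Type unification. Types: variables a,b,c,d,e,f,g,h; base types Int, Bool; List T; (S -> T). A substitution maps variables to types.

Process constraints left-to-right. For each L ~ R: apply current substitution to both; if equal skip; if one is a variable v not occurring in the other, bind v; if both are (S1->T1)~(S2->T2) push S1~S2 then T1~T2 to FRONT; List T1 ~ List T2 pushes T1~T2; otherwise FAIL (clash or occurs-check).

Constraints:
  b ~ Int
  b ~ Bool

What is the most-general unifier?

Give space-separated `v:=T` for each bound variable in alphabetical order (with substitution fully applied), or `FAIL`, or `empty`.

step 1: unify b ~ Int  [subst: {-} | 1 pending]
  bind b := Int
step 2: unify Int ~ Bool  [subst: {b:=Int} | 0 pending]
  clash: Int vs Bool

Answer: FAIL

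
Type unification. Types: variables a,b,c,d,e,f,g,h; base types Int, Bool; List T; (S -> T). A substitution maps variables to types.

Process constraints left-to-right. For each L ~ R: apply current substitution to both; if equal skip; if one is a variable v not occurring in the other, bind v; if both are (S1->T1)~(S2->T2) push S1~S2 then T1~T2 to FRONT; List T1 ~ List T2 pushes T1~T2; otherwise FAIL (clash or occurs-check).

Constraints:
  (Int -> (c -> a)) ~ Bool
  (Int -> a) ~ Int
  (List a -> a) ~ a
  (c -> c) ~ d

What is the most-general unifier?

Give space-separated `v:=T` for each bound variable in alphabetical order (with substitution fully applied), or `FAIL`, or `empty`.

Answer: FAIL

Derivation:
step 1: unify (Int -> (c -> a)) ~ Bool  [subst: {-} | 3 pending]
  clash: (Int -> (c -> a)) vs Bool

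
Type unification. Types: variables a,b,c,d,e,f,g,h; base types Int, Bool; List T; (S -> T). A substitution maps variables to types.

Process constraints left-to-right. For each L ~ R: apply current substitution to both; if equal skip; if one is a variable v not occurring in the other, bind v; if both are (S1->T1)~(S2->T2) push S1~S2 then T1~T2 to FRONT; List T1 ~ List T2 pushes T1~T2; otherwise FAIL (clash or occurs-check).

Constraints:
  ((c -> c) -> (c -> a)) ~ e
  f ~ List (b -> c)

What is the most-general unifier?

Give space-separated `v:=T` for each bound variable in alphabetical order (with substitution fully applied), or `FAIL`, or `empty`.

step 1: unify ((c -> c) -> (c -> a)) ~ e  [subst: {-} | 1 pending]
  bind e := ((c -> c) -> (c -> a))
step 2: unify f ~ List (b -> c)  [subst: {e:=((c -> c) -> (c -> a))} | 0 pending]
  bind f := List (b -> c)

Answer: e:=((c -> c) -> (c -> a)) f:=List (b -> c)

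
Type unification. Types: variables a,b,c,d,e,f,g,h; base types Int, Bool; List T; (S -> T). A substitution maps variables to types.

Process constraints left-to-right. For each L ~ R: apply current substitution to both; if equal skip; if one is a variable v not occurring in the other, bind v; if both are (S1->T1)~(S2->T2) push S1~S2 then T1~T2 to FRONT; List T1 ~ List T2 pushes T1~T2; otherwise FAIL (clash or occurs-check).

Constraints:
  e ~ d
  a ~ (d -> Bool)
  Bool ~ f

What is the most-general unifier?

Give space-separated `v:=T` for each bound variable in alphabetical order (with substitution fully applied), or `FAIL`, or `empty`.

Answer: a:=(d -> Bool) e:=d f:=Bool

Derivation:
step 1: unify e ~ d  [subst: {-} | 2 pending]
  bind e := d
step 2: unify a ~ (d -> Bool)  [subst: {e:=d} | 1 pending]
  bind a := (d -> Bool)
step 3: unify Bool ~ f  [subst: {e:=d, a:=(d -> Bool)} | 0 pending]
  bind f := Bool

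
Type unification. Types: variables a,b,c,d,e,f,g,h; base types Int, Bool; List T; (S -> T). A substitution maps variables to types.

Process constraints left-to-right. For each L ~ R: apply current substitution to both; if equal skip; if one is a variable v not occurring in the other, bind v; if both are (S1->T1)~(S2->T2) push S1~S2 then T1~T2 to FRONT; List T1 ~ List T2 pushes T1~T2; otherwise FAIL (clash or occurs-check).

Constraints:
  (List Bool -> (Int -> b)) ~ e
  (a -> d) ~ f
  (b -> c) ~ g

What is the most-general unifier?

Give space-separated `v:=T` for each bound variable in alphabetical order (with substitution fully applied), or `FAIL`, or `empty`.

Answer: e:=(List Bool -> (Int -> b)) f:=(a -> d) g:=(b -> c)

Derivation:
step 1: unify (List Bool -> (Int -> b)) ~ e  [subst: {-} | 2 pending]
  bind e := (List Bool -> (Int -> b))
step 2: unify (a -> d) ~ f  [subst: {e:=(List Bool -> (Int -> b))} | 1 pending]
  bind f := (a -> d)
step 3: unify (b -> c) ~ g  [subst: {e:=(List Bool -> (Int -> b)), f:=(a -> d)} | 0 pending]
  bind g := (b -> c)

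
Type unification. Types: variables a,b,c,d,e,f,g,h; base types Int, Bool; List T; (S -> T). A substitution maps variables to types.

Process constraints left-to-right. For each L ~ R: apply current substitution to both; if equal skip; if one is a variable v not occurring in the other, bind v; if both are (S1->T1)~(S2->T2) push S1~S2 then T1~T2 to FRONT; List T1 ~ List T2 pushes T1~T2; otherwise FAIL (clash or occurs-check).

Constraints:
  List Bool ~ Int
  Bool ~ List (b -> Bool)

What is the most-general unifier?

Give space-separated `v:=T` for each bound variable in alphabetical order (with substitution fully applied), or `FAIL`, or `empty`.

Answer: FAIL

Derivation:
step 1: unify List Bool ~ Int  [subst: {-} | 1 pending]
  clash: List Bool vs Int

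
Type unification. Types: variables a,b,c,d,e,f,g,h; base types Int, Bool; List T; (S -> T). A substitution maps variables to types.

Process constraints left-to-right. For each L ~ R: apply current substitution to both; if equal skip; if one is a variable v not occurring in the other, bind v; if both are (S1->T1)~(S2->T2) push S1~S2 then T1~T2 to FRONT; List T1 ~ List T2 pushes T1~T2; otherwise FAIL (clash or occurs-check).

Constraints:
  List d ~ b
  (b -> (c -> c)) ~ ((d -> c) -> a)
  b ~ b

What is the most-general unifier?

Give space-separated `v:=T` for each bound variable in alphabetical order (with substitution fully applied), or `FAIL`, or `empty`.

step 1: unify List d ~ b  [subst: {-} | 2 pending]
  bind b := List d
step 2: unify (List d -> (c -> c)) ~ ((d -> c) -> a)  [subst: {b:=List d} | 1 pending]
  -> decompose arrow: push List d~(d -> c), (c -> c)~a
step 3: unify List d ~ (d -> c)  [subst: {b:=List d} | 2 pending]
  clash: List d vs (d -> c)

Answer: FAIL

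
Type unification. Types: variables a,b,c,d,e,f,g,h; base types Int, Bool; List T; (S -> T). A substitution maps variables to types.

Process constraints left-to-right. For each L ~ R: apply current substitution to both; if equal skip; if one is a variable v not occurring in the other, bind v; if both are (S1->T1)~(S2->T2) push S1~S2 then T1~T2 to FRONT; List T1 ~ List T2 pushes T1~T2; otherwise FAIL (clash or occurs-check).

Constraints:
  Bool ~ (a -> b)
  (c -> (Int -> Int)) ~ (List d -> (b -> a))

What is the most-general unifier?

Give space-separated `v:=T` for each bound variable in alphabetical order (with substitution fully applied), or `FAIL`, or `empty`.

Answer: FAIL

Derivation:
step 1: unify Bool ~ (a -> b)  [subst: {-} | 1 pending]
  clash: Bool vs (a -> b)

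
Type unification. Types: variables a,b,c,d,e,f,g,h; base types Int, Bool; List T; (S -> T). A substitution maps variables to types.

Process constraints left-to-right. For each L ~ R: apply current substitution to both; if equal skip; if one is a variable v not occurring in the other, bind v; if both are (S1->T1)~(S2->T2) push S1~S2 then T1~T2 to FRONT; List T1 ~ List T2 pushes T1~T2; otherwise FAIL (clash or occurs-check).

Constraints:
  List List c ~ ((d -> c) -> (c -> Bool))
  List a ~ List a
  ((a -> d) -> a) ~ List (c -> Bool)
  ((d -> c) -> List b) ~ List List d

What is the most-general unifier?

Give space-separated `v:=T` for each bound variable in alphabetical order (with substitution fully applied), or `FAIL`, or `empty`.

step 1: unify List List c ~ ((d -> c) -> (c -> Bool))  [subst: {-} | 3 pending]
  clash: List List c vs ((d -> c) -> (c -> Bool))

Answer: FAIL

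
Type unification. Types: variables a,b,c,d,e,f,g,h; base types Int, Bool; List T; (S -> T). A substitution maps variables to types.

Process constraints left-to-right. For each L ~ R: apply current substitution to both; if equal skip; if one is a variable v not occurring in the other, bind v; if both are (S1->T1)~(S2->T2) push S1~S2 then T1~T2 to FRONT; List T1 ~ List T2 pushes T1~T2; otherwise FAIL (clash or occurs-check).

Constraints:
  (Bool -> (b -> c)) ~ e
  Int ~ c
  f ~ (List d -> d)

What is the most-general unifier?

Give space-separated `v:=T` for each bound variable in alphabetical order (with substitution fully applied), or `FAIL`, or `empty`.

step 1: unify (Bool -> (b -> c)) ~ e  [subst: {-} | 2 pending]
  bind e := (Bool -> (b -> c))
step 2: unify Int ~ c  [subst: {e:=(Bool -> (b -> c))} | 1 pending]
  bind c := Int
step 3: unify f ~ (List d -> d)  [subst: {e:=(Bool -> (b -> c)), c:=Int} | 0 pending]
  bind f := (List d -> d)

Answer: c:=Int e:=(Bool -> (b -> Int)) f:=(List d -> d)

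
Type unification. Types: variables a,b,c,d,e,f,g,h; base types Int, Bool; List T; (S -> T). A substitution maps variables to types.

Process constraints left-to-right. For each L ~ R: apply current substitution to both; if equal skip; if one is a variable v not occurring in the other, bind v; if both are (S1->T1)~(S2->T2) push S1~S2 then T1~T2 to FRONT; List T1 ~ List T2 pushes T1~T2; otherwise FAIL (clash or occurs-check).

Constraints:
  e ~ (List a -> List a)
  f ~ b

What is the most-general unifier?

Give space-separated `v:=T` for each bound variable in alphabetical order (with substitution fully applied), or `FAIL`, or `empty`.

step 1: unify e ~ (List a -> List a)  [subst: {-} | 1 pending]
  bind e := (List a -> List a)
step 2: unify f ~ b  [subst: {e:=(List a -> List a)} | 0 pending]
  bind f := b

Answer: e:=(List a -> List a) f:=b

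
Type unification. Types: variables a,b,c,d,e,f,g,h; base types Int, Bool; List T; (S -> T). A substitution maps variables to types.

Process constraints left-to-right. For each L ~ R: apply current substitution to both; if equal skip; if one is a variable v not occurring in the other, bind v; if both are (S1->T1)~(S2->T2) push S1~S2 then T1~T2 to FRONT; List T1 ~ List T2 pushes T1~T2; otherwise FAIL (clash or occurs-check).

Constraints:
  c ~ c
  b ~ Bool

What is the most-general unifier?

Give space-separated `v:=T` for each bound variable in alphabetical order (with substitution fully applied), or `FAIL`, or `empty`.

Answer: b:=Bool

Derivation:
step 1: unify c ~ c  [subst: {-} | 1 pending]
  -> identical, skip
step 2: unify b ~ Bool  [subst: {-} | 0 pending]
  bind b := Bool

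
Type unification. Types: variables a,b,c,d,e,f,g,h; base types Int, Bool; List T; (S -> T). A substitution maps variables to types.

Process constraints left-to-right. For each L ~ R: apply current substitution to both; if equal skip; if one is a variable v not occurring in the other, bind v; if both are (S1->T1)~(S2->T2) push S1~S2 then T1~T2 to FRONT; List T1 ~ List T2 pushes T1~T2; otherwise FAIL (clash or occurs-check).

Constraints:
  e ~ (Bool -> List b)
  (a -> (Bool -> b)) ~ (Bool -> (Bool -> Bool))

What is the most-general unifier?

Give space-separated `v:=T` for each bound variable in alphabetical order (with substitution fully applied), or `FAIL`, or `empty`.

Answer: a:=Bool b:=Bool e:=(Bool -> List Bool)

Derivation:
step 1: unify e ~ (Bool -> List b)  [subst: {-} | 1 pending]
  bind e := (Bool -> List b)
step 2: unify (a -> (Bool -> b)) ~ (Bool -> (Bool -> Bool))  [subst: {e:=(Bool -> List b)} | 0 pending]
  -> decompose arrow: push a~Bool, (Bool -> b)~(Bool -> Bool)
step 3: unify a ~ Bool  [subst: {e:=(Bool -> List b)} | 1 pending]
  bind a := Bool
step 4: unify (Bool -> b) ~ (Bool -> Bool)  [subst: {e:=(Bool -> List b), a:=Bool} | 0 pending]
  -> decompose arrow: push Bool~Bool, b~Bool
step 5: unify Bool ~ Bool  [subst: {e:=(Bool -> List b), a:=Bool} | 1 pending]
  -> identical, skip
step 6: unify b ~ Bool  [subst: {e:=(Bool -> List b), a:=Bool} | 0 pending]
  bind b := Bool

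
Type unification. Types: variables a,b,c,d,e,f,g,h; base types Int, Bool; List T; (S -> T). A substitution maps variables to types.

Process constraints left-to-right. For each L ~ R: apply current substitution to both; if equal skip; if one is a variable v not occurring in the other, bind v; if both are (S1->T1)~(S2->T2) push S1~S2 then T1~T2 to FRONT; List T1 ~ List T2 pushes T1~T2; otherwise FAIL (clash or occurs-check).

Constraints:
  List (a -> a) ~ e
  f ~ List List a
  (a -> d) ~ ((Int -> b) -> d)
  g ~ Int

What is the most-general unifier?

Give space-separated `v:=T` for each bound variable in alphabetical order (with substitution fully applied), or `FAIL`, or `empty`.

step 1: unify List (a -> a) ~ e  [subst: {-} | 3 pending]
  bind e := List (a -> a)
step 2: unify f ~ List List a  [subst: {e:=List (a -> a)} | 2 pending]
  bind f := List List a
step 3: unify (a -> d) ~ ((Int -> b) -> d)  [subst: {e:=List (a -> a), f:=List List a} | 1 pending]
  -> decompose arrow: push a~(Int -> b), d~d
step 4: unify a ~ (Int -> b)  [subst: {e:=List (a -> a), f:=List List a} | 2 pending]
  bind a := (Int -> b)
step 5: unify d ~ d  [subst: {e:=List (a -> a), f:=List List a, a:=(Int -> b)} | 1 pending]
  -> identical, skip
step 6: unify g ~ Int  [subst: {e:=List (a -> a), f:=List List a, a:=(Int -> b)} | 0 pending]
  bind g := Int

Answer: a:=(Int -> b) e:=List ((Int -> b) -> (Int -> b)) f:=List List (Int -> b) g:=Int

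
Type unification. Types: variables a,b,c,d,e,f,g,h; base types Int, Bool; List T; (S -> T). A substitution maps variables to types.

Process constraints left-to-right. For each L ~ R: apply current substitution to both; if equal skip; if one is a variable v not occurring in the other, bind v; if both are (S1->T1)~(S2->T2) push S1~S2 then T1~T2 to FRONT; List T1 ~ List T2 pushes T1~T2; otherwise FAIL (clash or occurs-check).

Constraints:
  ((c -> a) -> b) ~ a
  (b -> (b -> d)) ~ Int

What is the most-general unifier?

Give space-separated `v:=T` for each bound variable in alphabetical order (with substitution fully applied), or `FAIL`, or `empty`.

step 1: unify ((c -> a) -> b) ~ a  [subst: {-} | 1 pending]
  occurs-check fail

Answer: FAIL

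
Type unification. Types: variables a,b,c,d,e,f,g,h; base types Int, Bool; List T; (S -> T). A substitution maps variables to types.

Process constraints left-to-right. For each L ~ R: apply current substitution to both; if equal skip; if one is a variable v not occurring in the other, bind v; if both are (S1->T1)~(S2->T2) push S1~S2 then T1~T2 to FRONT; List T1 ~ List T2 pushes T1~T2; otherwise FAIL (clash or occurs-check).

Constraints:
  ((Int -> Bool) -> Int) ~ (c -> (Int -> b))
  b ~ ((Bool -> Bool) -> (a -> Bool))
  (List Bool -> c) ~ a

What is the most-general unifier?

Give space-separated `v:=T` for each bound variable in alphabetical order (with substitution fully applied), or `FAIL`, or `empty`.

Answer: FAIL

Derivation:
step 1: unify ((Int -> Bool) -> Int) ~ (c -> (Int -> b))  [subst: {-} | 2 pending]
  -> decompose arrow: push (Int -> Bool)~c, Int~(Int -> b)
step 2: unify (Int -> Bool) ~ c  [subst: {-} | 3 pending]
  bind c := (Int -> Bool)
step 3: unify Int ~ (Int -> b)  [subst: {c:=(Int -> Bool)} | 2 pending]
  clash: Int vs (Int -> b)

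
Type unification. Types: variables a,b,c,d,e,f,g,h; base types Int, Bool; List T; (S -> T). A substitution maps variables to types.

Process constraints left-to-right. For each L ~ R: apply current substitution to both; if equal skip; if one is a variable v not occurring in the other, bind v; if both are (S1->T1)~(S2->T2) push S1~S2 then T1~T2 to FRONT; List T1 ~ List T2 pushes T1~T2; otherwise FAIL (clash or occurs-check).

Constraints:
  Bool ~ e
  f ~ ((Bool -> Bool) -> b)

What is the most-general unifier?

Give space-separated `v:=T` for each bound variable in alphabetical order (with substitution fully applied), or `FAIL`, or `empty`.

step 1: unify Bool ~ e  [subst: {-} | 1 pending]
  bind e := Bool
step 2: unify f ~ ((Bool -> Bool) -> b)  [subst: {e:=Bool} | 0 pending]
  bind f := ((Bool -> Bool) -> b)

Answer: e:=Bool f:=((Bool -> Bool) -> b)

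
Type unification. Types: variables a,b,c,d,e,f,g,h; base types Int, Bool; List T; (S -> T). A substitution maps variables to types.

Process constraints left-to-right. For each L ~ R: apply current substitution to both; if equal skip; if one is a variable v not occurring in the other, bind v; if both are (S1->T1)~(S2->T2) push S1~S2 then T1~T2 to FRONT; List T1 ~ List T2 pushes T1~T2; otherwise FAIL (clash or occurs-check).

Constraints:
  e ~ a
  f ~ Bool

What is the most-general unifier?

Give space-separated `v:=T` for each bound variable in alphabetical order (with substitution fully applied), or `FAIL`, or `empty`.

step 1: unify e ~ a  [subst: {-} | 1 pending]
  bind e := a
step 2: unify f ~ Bool  [subst: {e:=a} | 0 pending]
  bind f := Bool

Answer: e:=a f:=Bool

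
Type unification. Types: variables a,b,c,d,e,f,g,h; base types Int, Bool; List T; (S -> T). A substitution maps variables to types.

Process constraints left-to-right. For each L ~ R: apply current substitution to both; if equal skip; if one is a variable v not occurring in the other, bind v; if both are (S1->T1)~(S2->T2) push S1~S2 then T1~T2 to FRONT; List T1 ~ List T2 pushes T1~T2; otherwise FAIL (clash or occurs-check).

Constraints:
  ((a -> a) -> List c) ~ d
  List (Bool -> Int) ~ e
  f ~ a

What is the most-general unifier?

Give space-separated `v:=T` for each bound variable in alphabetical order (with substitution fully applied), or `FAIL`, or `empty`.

Answer: d:=((a -> a) -> List c) e:=List (Bool -> Int) f:=a

Derivation:
step 1: unify ((a -> a) -> List c) ~ d  [subst: {-} | 2 pending]
  bind d := ((a -> a) -> List c)
step 2: unify List (Bool -> Int) ~ e  [subst: {d:=((a -> a) -> List c)} | 1 pending]
  bind e := List (Bool -> Int)
step 3: unify f ~ a  [subst: {d:=((a -> a) -> List c), e:=List (Bool -> Int)} | 0 pending]
  bind f := a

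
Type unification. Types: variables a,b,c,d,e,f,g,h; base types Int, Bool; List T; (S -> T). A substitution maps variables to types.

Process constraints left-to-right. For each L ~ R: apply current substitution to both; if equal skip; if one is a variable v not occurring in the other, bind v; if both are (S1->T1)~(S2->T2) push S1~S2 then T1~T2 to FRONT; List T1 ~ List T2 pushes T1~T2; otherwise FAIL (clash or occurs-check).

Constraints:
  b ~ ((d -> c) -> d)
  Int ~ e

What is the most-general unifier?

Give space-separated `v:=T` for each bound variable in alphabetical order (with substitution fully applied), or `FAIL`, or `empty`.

Answer: b:=((d -> c) -> d) e:=Int

Derivation:
step 1: unify b ~ ((d -> c) -> d)  [subst: {-} | 1 pending]
  bind b := ((d -> c) -> d)
step 2: unify Int ~ e  [subst: {b:=((d -> c) -> d)} | 0 pending]
  bind e := Int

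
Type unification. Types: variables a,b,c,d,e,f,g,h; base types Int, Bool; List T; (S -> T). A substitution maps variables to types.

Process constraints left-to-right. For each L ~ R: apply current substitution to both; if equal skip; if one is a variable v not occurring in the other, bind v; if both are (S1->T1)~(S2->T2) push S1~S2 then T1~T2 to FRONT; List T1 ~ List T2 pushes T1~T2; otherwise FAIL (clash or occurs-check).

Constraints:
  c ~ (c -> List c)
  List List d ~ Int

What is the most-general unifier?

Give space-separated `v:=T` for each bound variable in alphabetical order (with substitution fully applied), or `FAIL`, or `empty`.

Answer: FAIL

Derivation:
step 1: unify c ~ (c -> List c)  [subst: {-} | 1 pending]
  occurs-check fail: c in (c -> List c)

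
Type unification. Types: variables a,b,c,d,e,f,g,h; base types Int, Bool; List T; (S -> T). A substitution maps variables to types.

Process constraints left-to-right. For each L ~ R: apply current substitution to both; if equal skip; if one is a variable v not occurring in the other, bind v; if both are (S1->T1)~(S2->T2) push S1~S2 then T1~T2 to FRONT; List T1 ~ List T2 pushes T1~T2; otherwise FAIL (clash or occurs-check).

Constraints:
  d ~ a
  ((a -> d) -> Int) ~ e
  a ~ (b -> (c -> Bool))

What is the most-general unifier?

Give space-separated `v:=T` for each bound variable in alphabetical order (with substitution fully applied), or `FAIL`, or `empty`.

step 1: unify d ~ a  [subst: {-} | 2 pending]
  bind d := a
step 2: unify ((a -> a) -> Int) ~ e  [subst: {d:=a} | 1 pending]
  bind e := ((a -> a) -> Int)
step 3: unify a ~ (b -> (c -> Bool))  [subst: {d:=a, e:=((a -> a) -> Int)} | 0 pending]
  bind a := (b -> (c -> Bool))

Answer: a:=(b -> (c -> Bool)) d:=(b -> (c -> Bool)) e:=(((b -> (c -> Bool)) -> (b -> (c -> Bool))) -> Int)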